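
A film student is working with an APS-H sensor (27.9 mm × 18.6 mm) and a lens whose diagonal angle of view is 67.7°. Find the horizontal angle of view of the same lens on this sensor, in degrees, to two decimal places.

58.33°

Sensor diagonal = √(27.9² + 18.6²) = √1124.3700 ≈ 33.5316 mm.
From the diagonal AOV: f = 33.5316 / (2·tan(33.85°)) = 33.5316 / 1.34141 ≈ 24.9973 mm.
Horizontal AOV = 2·arctan(27.9 / (2 × 24.9973)) = 2·arctan(0.55806) ≈ 58.3284°.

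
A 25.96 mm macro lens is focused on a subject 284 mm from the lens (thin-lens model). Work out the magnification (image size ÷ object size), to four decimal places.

Thin lens: 1/f = 1/dₒ + 1/dᵢ → 1/dᵢ = 1/25.96 − 1/284 = 0.0349997 mm⁻¹, so dᵢ ≈ 28.5717 mm.
Magnification m = dᵢ/dₒ = 28.5717/284 ≈ 0.10060.

0.1006×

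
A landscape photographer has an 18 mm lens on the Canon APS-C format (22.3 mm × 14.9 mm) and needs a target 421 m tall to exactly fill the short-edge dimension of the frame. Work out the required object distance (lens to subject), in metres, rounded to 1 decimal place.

508.6 m

W: 421 m = 421000 mm.
Magnification m = h/W = dᵢ/dₒ; combined with 1/f = 1/dₒ + 1/dᵢ this gives dₒ = f·(1 + W/h).
dₒ = 18 mm × (1 + 421000/14.9) = 18 × 28256.0336 ≈ 508608.604 mm = 508.609 m.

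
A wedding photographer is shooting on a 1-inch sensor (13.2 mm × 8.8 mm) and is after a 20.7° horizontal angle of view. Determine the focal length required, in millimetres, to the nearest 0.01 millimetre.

36.14 mm

From α = 2·arctan(w/2f) we get f = w / (2·tan(α/2)).
With w = 13.2 mm and α/2 = 10.35°, tan(α/2) ≈ 0.18263, so f ≈ 13.2 / 0.36526 ≈ 36.1382 mm.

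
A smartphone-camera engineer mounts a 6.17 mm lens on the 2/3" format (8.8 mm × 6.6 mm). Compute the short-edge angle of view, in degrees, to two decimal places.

Angle of view α = 2·arctan(h/2f) with h = 6.6 mm and f = 6.17 mm.
h/2f = 0.53485; arctan(0.53485) ≈ 28.1399°, so α ≈ 56.2798°.

56.28°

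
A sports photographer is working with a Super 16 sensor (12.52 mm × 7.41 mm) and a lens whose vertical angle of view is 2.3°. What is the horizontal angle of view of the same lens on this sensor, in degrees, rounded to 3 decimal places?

From the vertical AOV: f = 7.41 / (2·tan(1.15°)) = 7.41 / 0.04015 ≈ 184.5673 mm.
Horizontal AOV = 2·arctan(12.52 / (2 × 184.5673)) = 2·arctan(0.03392) ≈ 3.8851°.

3.885°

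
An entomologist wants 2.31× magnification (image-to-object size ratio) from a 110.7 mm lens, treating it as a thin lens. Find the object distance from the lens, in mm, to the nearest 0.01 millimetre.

158.62 mm

With m = dᵢ/dₒ and 1/f = 1/dₒ + 1/dᵢ, substituting dᵢ = m·dₒ gives 1/f = (1 + 1/m)/dₒ, hence dₒ = f·(1 + 1/m).
dₒ = 110.7 × (1 + 1/2.31) = 110.7 × 1.43290 ≈ 158.622 mm.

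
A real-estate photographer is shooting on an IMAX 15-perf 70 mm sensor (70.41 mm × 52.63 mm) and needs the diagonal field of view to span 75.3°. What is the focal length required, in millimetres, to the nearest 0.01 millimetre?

Sensor diagonal = √(70.41² + 52.63²) = √7727.4850 ≈ 87.9061 mm.
From α = 2·arctan(d/2f) we get f = d / (2·tan(α/2)).
With d = 87.9061 mm and α/2 = 37.65°, tan(α/2) ≈ 0.77149, so f ≈ 87.9061 / 1.54299 ≈ 56.9713 mm.

56.97 mm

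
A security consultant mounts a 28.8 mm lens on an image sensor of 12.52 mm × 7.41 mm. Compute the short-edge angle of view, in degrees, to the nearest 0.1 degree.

14.7°

Angle of view α = 2·arctan(h/2f) with h = 7.41 mm and f = 28.8 mm.
h/2f = 0.12865; arctan(0.12865) ≈ 7.3306°, so α ≈ 14.6612°.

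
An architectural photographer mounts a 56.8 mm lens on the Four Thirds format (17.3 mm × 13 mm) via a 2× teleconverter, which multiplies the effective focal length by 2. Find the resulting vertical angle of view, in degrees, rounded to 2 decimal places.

6.55°

Effective focal length f = 56.8 × 2 = 113.6 mm.
α = 2·arctan(13 / (2 × 113.6)) = 2·arctan(0.05722) ≈ 6.5496°.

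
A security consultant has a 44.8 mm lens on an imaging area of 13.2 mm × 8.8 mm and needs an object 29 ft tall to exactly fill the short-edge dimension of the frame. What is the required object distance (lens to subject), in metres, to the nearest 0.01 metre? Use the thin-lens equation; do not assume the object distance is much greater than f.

W: 29 ft × 304.8 mm/ft = 8839.20 mm.
Magnification m = h/W = dᵢ/dₒ; combined with 1/f = 1/dₒ + 1/dᵢ this gives dₒ = f·(1 + W/h).
dₒ = 44.8 mm × (1 + 8839.2/8.8) = 44.8 × 1005.4545 ≈ 45044.362 mm = 45.0444 m.

45.04 m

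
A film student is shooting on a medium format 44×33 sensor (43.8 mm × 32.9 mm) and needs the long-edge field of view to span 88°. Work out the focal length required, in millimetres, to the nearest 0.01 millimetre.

From α = 2·arctan(w/2f) we get f = w / (2·tan(α/2)).
With w = 43.8 mm and α/2 = 44°, tan(α/2) ≈ 0.96569, so f ≈ 43.8 / 1.93138 ≈ 22.6781 mm.

22.68 mm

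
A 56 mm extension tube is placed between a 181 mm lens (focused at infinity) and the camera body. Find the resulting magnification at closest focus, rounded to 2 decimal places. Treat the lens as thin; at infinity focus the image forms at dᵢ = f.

The tube moves the image plane from f to f + e, so dᵢ = 181 + 56 = 237 mm. Focus is achieved when 1/f = 1/dₒ + 1/dᵢ, giving dₒ = 1/(1/f − 1/(f+e)).
Magnification m = dᵢ/dₒ = (f+e)·(1/f − 1/(f+e)) = e/f = 56/181 ≈ 0.3094.

0.31×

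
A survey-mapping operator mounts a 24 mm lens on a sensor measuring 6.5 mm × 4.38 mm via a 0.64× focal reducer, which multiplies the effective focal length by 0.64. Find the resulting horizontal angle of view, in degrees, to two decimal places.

23.89°

Effective focal length f = 24 × 0.64 = 15.36 mm.
α = 2·arctan(6.5 / (2 × 15.36)) = 2·arctan(0.21159) ≈ 23.8938°.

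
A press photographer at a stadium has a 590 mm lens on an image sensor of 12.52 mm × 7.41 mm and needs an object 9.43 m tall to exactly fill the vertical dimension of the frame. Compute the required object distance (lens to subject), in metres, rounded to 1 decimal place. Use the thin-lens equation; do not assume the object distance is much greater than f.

751.4 m

W: 9.43 m = 9430 mm.
Magnification m = h/W = dᵢ/dₒ; combined with 1/f = 1/dₒ + 1/dᵢ this gives dₒ = f·(1 + W/h).
dₒ = 590 mm × (1 + 9430/7.41) = 590 × 1273.6046 ≈ 751426.707 mm = 751.427 m.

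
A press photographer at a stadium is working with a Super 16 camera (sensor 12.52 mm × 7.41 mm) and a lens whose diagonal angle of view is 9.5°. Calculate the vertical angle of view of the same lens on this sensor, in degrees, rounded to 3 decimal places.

Sensor diagonal = √(12.52² + 7.41²) = √211.6585 ≈ 14.5485 mm.
From the diagonal AOV: f = 14.5485 / (2·tan(4.75°)) = 14.5485 / 0.16619 ≈ 87.5428 mm.
Vertical AOV = 2·arctan(7.41 / (2 × 87.5428)) = 2·arctan(0.04232) ≈ 4.8469°.

4.847°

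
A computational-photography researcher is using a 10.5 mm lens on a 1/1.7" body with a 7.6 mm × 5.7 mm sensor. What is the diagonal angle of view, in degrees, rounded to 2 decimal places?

Sensor diagonal = √(7.6² + 5.7²) = √90.2500 ≈ 9.5000 mm.
Angle of view α = 2·arctan(d/2f) with d = 9.5000 mm and f = 10.5 mm.
d/2f = 0.45238; arctan(0.45238) ≈ 24.3411°, so α ≈ 48.6822°.

48.68°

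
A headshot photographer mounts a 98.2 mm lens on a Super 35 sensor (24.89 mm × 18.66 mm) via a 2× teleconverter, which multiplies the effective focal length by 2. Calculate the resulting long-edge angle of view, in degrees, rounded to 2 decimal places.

7.25°

Effective focal length f = 98.2 × 2 = 196.4 mm.
α = 2·arctan(24.89 / (2 × 196.4)) = 2·arctan(0.06337) ≈ 7.2515°.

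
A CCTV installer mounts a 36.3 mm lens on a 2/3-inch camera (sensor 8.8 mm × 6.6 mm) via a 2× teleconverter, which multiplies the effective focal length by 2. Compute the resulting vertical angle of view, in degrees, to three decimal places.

5.205°

Effective focal length f = 36.3 × 2 = 72.6 mm.
α = 2·arctan(6.6 / (2 × 72.6)) = 2·arctan(0.04545) ≈ 5.2051°.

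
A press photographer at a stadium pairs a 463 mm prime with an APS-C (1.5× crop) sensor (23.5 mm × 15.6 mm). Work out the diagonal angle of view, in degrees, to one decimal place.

3.5°

Sensor diagonal = √(23.5² + 15.6²) = √795.6100 ≈ 28.2066 mm.
Angle of view α = 2·arctan(d/2f) with d = 28.2066 mm and f = 463 mm.
d/2f = 0.03046; arctan(0.03046) ≈ 1.7447°, so α ≈ 3.4895°.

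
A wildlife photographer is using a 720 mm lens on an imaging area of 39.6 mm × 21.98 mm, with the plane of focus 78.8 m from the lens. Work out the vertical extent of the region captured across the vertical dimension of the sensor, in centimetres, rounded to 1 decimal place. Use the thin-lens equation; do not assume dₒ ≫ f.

238.4 cm

dₒ: 78.8 m = 78800 mm.
Similar triangles through the lens centre give W/dₒ = h/dᵢ; with 1/f = 1/dₒ + 1/dᵢ this gives W = h·(dₒ − f)/f.
W = 21.98 mm × (78800 − 720) / 720 = 21.98 × 108.4444 ≈ 2383.609 mm = 238.361 cm.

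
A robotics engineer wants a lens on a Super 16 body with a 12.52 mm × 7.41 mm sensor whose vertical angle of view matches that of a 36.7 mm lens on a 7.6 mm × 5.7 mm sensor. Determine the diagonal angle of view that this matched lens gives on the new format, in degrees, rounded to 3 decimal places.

17.338°

Equal vertical AOV ⇒ f₂ = f₁ · 7.41/5.7 = 36.7 × 1.30000 ≈ 47.7100 mm.
Sensor diagonal = √(12.52² + 7.41²) = √211.6585 ≈ 14.5485 mm.
Diagonal AOV on the new format = 2·arctan(14.5485 / (2 × 47.7100)) = 2·arctan(0.15247) ≈ 17.3380°.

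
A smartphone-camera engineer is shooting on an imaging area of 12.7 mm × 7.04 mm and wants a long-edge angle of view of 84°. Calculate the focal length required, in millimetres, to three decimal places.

From α = 2·arctan(w/2f) we get f = w / (2·tan(α/2)).
With w = 12.7 mm and α/2 = 42°, tan(α/2) ≈ 0.90040, so f ≈ 12.7 / 1.80081 ≈ 7.0524 mm.

7.052 mm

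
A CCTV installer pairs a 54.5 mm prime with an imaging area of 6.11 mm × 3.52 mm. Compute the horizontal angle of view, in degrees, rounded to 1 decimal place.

6.4°

Angle of view α = 2·arctan(w/2f) with w = 6.11 mm and f = 54.5 mm.
w/2f = 0.05606; arctan(0.05606) ≈ 3.2084°, so α ≈ 6.4167°.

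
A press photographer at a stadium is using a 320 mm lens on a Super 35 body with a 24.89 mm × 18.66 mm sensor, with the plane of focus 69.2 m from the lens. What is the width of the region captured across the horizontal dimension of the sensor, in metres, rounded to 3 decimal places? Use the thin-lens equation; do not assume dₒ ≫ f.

5.358 m

dₒ: 69.2 m = 69200 mm.
Similar triangles through the lens centre give W/dₒ = w/dᵢ; with 1/f = 1/dₒ + 1/dᵢ this gives W = w·(dₒ − f)/f.
W = 24.89 mm × (69200 − 320) / 320 = 24.89 × 215.2500 ≈ 5357.573 mm = 5.35757 m.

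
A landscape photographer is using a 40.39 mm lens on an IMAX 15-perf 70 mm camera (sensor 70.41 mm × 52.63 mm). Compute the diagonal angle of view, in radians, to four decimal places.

Sensor diagonal = √(70.41² + 52.63²) = √7727.4850 ≈ 87.9061 mm.
Angle of view α = 2·arctan(d/2f) with d = 87.9061 mm and f = 40.39 mm.
d/2f = 1.08822; arctan(1.08822) ≈ 0.8276 rad, so α ≈ 1.6552 rad.

1.6552 rad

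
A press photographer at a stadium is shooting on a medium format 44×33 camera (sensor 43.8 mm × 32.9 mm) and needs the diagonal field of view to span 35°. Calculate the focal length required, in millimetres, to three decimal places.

86.870 mm

Sensor diagonal = √(43.8² + 32.9²) = √3000.8500 ≈ 54.7800 mm.
From α = 2·arctan(d/2f) we get f = d / (2·tan(α/2)).
With d = 54.7800 mm and α/2 = 17.5°, tan(α/2) ≈ 0.31530, so f ≈ 54.7800 / 0.63060 ≈ 86.8700 mm.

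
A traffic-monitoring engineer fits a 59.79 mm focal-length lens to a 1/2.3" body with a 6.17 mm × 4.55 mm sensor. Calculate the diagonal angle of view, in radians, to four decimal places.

Sensor diagonal = √(6.17² + 4.55²) = √58.7714 ≈ 7.6663 mm.
Angle of view α = 2·arctan(d/2f) with d = 7.6663 mm and f = 59.79 mm.
d/2f = 0.06411; arctan(0.06411) ≈ 0.0640 rad, so α ≈ 0.1280 rad.

0.1280 rad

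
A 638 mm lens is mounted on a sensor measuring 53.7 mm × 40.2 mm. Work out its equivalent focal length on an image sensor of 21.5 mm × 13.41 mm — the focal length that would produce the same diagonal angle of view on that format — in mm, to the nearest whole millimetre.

241 mm

Sensor diagonal = √(53.7² + 40.2²) = √4499.7300 ≈ 67.0800 mm.
Sensor diagonal = √(21.5² + 13.41²) = √642.0781 ≈ 25.3393 mm.
Equal angle of view means equal diagonal/f ratio, so f₂ = f₁ · (diagonal₂/diagonal₁) = 638 × 25.3393/67.0800.
f₂ = 638 × 0.37775 ≈ 241.002 mm.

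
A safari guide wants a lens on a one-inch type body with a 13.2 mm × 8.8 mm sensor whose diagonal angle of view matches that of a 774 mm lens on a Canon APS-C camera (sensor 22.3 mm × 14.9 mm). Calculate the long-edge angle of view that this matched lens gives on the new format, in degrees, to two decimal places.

1.65°

Sensor diagonal = √(22.3² + 14.9²) = √719.3000 ≈ 26.8198 mm.
Sensor diagonal = √(13.2² + 8.8²) = √251.6800 ≈ 15.8644 mm.
Equal diagonal AOV ⇒ f₂ = f₁ · 15.8644/26.8198 = 774 × 0.59152 ≈ 457.8364 mm.
Long-edge AOV on the new format = 2·arctan(13.2 / (2 × 457.8364)) = 2·arctan(0.01442) ≈ 1.6518°.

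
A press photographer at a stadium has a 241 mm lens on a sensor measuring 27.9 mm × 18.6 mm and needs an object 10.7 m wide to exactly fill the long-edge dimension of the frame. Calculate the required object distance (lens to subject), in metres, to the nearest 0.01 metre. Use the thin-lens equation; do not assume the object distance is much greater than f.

W: 10.7 m = 10700 mm.
Magnification m = w/W = dᵢ/dₒ; combined with 1/f = 1/dₒ + 1/dᵢ this gives dₒ = f·(1 + W/w).
dₒ = 241 mm × (1 + 10700/27.9) = 241 × 384.5125 ≈ 92667.523 mm = 92.6675 m.

92.67 m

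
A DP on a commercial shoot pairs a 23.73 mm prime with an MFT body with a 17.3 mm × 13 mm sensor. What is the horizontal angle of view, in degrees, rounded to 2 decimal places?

40.06°

Angle of view α = 2·arctan(w/2f) with w = 17.3 mm and f = 23.73 mm.
w/2f = 0.36452; arctan(0.36452) ≈ 20.0277°, so α ≈ 40.0554°.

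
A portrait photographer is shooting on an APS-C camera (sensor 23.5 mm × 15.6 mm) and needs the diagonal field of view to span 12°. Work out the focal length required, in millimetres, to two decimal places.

134.18 mm

Sensor diagonal = √(23.5² + 15.6²) = √795.6100 ≈ 28.2066 mm.
From α = 2·arctan(d/2f) we get f = d / (2·tan(α/2)).
With d = 28.2066 mm and α/2 = 6°, tan(α/2) ≈ 0.10510, so f ≈ 28.2066 / 0.21021 ≈ 134.1837 mm.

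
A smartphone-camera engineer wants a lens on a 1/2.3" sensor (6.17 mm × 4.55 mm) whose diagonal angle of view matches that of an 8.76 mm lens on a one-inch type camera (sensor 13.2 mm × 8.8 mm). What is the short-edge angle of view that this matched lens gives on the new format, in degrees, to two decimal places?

Sensor diagonal = √(13.2² + 8.8²) = √251.6800 ≈ 15.8644 mm.
Sensor diagonal = √(6.17² + 4.55²) = √58.7714 ≈ 7.6663 mm.
Equal diagonal AOV ⇒ f₂ = f₁ · 7.6663/15.8644 = 8.76 × 0.48324 ≈ 4.2331 mm.
Short-edge AOV on the new format = 2·arctan(4.55 / (2 × 4.2331)) = 2·arctan(0.53743) ≈ 56.5095°.

56.51°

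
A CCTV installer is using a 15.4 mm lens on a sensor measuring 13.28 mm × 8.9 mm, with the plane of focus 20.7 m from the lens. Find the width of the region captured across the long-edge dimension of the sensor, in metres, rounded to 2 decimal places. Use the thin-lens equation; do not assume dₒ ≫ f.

dₒ: 20.7 m = 20700 mm.
Similar triangles through the lens centre give W/dₒ = w/dᵢ; with 1/f = 1/dₒ + 1/dᵢ this gives W = w·(dₒ − f)/f.
W = 13.28 mm × (20700 − 15.4) / 15.4 = 13.28 × 1343.1558 ≈ 17837.110 mm = 17.8371 m.

17.84 m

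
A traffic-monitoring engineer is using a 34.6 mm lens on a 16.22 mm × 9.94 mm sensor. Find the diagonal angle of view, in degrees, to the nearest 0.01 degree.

30.74°

Sensor diagonal = √(16.22² + 9.94²) = √361.8920 ≈ 19.0235 mm.
Angle of view α = 2·arctan(d/2f) with d = 19.0235 mm and f = 34.6 mm.
d/2f = 0.27491; arctan(0.27491) ≈ 15.3712°, so α ≈ 30.7424°.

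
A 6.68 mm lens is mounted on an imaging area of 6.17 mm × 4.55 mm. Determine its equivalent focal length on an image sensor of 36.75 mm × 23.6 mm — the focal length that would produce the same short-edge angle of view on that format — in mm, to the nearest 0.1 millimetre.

Equal angle of view means equal height/f ratio, so f₂ = f₁ · (height₂/height₁) = 6.68 × 23.6/4.55.
f₂ = 6.68 × 5.18681 ≈ 34.648 mm.

34.6 mm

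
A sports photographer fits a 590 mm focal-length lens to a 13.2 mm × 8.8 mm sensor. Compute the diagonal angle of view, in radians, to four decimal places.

Sensor diagonal = √(13.2² + 8.8²) = √251.6800 ≈ 15.8644 mm.
Angle of view α = 2·arctan(d/2f) with d = 15.8644 mm and f = 590 mm.
d/2f = 0.01344; arctan(0.01344) ≈ 0.0134 rad, so α ≈ 0.0269 rad.

0.0269 rad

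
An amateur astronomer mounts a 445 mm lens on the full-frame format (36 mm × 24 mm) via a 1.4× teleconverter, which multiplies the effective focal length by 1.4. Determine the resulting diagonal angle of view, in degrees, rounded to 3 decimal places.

3.978°

Effective focal length f = 445 × 1.4 = 623 mm.
Sensor diagonal = √(36² + 24²) = √1872.0000 ≈ 43.2666 mm.
α = 2·arctan(43.267 / (2 × 623)) = 2·arctan(0.03472) ≈ 3.9775°.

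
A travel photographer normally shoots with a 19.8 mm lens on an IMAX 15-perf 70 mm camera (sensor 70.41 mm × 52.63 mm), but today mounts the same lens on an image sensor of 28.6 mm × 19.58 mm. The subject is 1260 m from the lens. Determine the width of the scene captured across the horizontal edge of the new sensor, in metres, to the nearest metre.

The focal length stays 19.8 mm; the relevant sensor dimension is now w = 28.6 mm. Object distance dₒ = 1260 m = 1.26e+06 mm.
Thin-lens field width W = w·(dₒ − f)/f = 28.6 × (1.26e+06 − 19.8)/19.8 ≈ 1819971.400 mm = 1819.97 m.

1820 m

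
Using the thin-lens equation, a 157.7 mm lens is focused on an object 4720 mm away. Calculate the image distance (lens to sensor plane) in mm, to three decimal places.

163.151 mm

1/dᵢ = 1/f − 1/dₒ = 1/157.7 − 1/4720 = 0.0061293 mm⁻¹.
dᵢ = 1/0.0061293 ≈ 163.1510 mm.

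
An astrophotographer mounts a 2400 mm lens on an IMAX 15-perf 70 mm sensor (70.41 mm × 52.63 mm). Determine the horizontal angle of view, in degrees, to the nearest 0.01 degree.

Angle of view α = 2·arctan(w/2f) with w = 70.41 mm and f = 2400 mm.
w/2f = 0.01467; arctan(0.01467) ≈ 0.8404°, so α ≈ 1.6808°.

1.68°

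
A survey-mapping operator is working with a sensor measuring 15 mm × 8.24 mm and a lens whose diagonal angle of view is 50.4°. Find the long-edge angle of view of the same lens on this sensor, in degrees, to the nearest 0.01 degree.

44.83°

Sensor diagonal = √(15² + 8.24²) = √292.8976 ≈ 17.1143 mm.
From the diagonal AOV: f = 17.1143 / (2·tan(25.2°)) = 17.1143 / 0.94113 ≈ 18.1848 mm.
Long-edge AOV = 2·arctan(15 / (2 × 18.1848)) = 2·arctan(0.41243) ≈ 44.8256°.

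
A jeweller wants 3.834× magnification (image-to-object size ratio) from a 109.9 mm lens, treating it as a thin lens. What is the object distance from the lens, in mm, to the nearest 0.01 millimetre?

138.56 mm

With m = dᵢ/dₒ and 1/f = 1/dₒ + 1/dᵢ, substituting dᵢ = m·dₒ gives 1/f = (1 + 1/m)/dₒ, hence dₒ = f·(1 + 1/m).
dₒ = 109.9 × (1 + 1/3.834) = 109.9 × 1.26082 ≈ 138.565 mm.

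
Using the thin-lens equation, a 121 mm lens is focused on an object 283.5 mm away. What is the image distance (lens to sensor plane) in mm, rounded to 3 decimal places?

211.098 mm

1/dᵢ = 1/f − 1/dₒ = 1/121 − 1/283.5 = 0.0047371 mm⁻¹.
dᵢ = 1/0.0047371 ≈ 211.0985 mm.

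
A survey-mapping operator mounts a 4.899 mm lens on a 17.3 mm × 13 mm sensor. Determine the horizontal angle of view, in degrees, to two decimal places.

120.95°

Angle of view α = 2·arctan(w/2f) with w = 17.3 mm and f = 4.899 mm.
w/2f = 1.76567; arctan(1.76567) ≈ 60.4746°, so α ≈ 120.9492°.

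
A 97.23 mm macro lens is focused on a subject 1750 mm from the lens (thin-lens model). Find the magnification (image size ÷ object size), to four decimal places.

0.0588×

Thin lens: 1/f = 1/dₒ + 1/dᵢ → 1/dᵢ = 1/97.23 − 1/1750 = 0.0097135 mm⁻¹, so dᵢ ≈ 102.9499 mm.
Magnification m = dᵢ/dₒ = 102.9499/1750 ≈ 0.05883.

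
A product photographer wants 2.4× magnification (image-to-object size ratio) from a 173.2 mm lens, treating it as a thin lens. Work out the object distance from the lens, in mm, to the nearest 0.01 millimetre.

With m = dᵢ/dₒ and 1/f = 1/dₒ + 1/dᵢ, substituting dᵢ = m·dₒ gives 1/f = (1 + 1/m)/dₒ, hence dₒ = f·(1 + 1/m).
dₒ = 173.2 × (1 + 1/2.4) = 173.2 × 1.41667 ≈ 245.367 mm.

245.37 mm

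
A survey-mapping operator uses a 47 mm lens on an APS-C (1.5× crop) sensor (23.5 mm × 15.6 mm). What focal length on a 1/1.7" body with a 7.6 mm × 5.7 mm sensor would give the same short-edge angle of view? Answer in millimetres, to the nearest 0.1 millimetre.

Equal angle of view means equal height/f ratio, so f₂ = f₁ · (height₂/height₁) = 47 × 5.7/15.6.
f₂ = 47 × 0.36538 ≈ 17.173 mm.

17.2 mm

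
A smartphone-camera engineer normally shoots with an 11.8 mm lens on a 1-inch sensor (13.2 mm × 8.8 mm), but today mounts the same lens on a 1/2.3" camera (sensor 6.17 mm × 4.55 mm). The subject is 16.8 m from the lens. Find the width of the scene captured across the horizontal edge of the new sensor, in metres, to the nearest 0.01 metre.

8.78 m

The focal length stays 11.8 mm; the relevant sensor dimension is now w = 6.17 mm. Object distance dₒ = 16.8 m = 16800 mm.
Thin-lens field width W = w·(dₒ − f)/f = 6.17 × (16800 − 11.8)/11.8 ≈ 8778.237 mm = 8.77824 m.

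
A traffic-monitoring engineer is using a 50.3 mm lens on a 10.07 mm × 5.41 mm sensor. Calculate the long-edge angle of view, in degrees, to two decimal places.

Angle of view α = 2·arctan(w/2f) with w = 10.07 mm and f = 50.3 mm.
w/2f = 0.10010; arctan(0.10010) ≈ 5.7162°, so α ≈ 11.4325°.

11.43°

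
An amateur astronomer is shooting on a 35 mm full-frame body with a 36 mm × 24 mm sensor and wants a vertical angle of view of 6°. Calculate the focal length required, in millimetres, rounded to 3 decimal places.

From α = 2·arctan(h/2f) we get f = h / (2·tan(α/2)).
With h = 24 mm and α/2 = 3°, tan(α/2) ≈ 0.05241, so f ≈ 24 / 0.10482 ≈ 228.9736 mm.

228.974 mm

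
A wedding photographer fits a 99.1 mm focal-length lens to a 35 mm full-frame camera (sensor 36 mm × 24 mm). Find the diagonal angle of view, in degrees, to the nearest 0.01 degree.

Sensor diagonal = √(36² + 24²) = √1872.0000 ≈ 43.2666 mm.
Angle of view α = 2·arctan(d/2f) with d = 43.2666 mm and f = 99.1 mm.
d/2f = 0.21830; arctan(0.21830) ≈ 12.3144°, so α ≈ 24.6287°.

24.63°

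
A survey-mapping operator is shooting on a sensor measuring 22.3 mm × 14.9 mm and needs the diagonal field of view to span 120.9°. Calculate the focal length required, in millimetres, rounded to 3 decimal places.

Sensor diagonal = √(22.3² + 14.9²) = √719.3000 ≈ 26.8198 mm.
From α = 2·arctan(d/2f) we get f = d / (2·tan(α/2)).
With d = 26.8198 mm and α/2 = 60.45°, tan(α/2) ≈ 1.76390, so f ≈ 26.8198 / 3.52780 ≈ 7.6024 mm.

7.602 mm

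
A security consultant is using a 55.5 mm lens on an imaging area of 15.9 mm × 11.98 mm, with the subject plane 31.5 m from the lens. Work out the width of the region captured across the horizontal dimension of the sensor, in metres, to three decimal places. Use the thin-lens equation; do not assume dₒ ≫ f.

9.008 m

dₒ: 31.5 m = 31500 mm.
Similar triangles through the lens centre give W/dₒ = w/dᵢ; with 1/f = 1/dₒ + 1/dᵢ this gives W = w·(dₒ − f)/f.
W = 15.9 mm × (31500 − 55.5) / 55.5 = 15.9 × 566.5676 ≈ 9008.424 mm = 9.00842 m.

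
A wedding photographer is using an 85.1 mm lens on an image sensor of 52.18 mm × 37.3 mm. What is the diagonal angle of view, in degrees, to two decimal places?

Sensor diagonal = √(52.18² + 37.3²) = √4114.0424 ≈ 64.1408 mm.
Angle of view α = 2·arctan(d/2f) with d = 64.1408 mm and f = 85.1 mm.
d/2f = 0.37686; arctan(0.37686) ≈ 20.6492°, so α ≈ 41.2984°.

41.30°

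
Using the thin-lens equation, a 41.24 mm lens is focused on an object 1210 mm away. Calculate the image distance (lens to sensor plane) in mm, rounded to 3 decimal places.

42.695 mm

1/dᵢ = 1/f − 1/dₒ = 1/41.24 − 1/1210 = 0.0234219 mm⁻¹.
dᵢ = 1/0.0234219 ≈ 42.6952 mm.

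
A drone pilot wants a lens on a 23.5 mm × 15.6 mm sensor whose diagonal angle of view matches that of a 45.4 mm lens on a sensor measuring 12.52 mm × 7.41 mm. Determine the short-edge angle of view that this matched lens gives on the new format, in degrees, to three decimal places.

Sensor diagonal = √(12.52² + 7.41²) = √211.6585 ≈ 14.5485 mm.
Sensor diagonal = √(23.5² + 15.6²) = √795.6100 ≈ 28.2066 mm.
Equal diagonal AOV ⇒ f₂ = f₁ · 28.2066/14.5485 = 45.4 × 1.93880 ≈ 88.0214 mm.
Short-edge AOV on the new format = 2·arctan(15.6 / (2 × 88.0214)) = 2·arctan(0.08861) ≈ 10.1281°.

10.128°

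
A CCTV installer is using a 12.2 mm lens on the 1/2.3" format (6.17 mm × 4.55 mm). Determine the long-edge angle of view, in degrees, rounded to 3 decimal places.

28.382°

Angle of view α = 2·arctan(w/2f) with w = 6.17 mm and f = 12.2 mm.
w/2f = 0.25287; arctan(0.25287) ≈ 14.1908°, so α ≈ 28.3817°.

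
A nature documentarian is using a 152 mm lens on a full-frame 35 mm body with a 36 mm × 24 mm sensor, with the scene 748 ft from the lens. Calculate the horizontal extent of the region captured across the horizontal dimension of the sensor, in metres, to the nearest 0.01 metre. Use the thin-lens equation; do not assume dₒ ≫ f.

53.96 m

dₒ: 748 ft × 304.8 mm/ft = 227990.39 mm.
Similar triangles through the lens centre give W/dₒ = w/dᵢ; with 1/f = 1/dₒ + 1/dᵢ this gives W = w·(dₒ − f)/f.
W = 36 mm × (227990 − 152) / 152 = 36 × 1498.9368 ≈ 53961.725 mm = 53.9617 m.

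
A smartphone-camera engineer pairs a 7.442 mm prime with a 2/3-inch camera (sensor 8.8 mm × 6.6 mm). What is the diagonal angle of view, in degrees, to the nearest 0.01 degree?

Sensor diagonal = √(8.8² + 6.6²) = √121.0000 ≈ 11.0000 mm.
Angle of view α = 2·arctan(d/2f) with d = 11.0000 mm and f = 7.442 mm.
d/2f = 0.73905; arctan(0.73905) ≈ 36.4662°, so α ≈ 72.9324°.

72.93°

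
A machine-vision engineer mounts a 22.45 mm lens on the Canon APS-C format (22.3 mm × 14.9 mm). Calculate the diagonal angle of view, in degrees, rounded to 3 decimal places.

61.702°

Sensor diagonal = √(22.3² + 14.9²) = √719.3000 ≈ 26.8198 mm.
Angle of view α = 2·arctan(d/2f) with d = 26.8198 mm and f = 22.45 mm.
d/2f = 0.59732; arctan(0.59732) ≈ 30.8508°, so α ≈ 61.7016°.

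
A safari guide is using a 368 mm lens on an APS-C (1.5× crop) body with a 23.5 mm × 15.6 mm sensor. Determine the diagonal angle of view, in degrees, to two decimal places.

Sensor diagonal = √(23.5² + 15.6²) = √795.6100 ≈ 28.2066 mm.
Angle of view α = 2·arctan(d/2f) with d = 28.2066 mm and f = 368 mm.
d/2f = 0.03832; arctan(0.03832) ≈ 2.1947°, so α ≈ 4.3895°.

4.39°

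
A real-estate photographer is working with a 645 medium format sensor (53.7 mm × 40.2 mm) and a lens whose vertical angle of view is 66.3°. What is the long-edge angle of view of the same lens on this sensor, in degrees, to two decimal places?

82.21°

From the vertical AOV: f = 40.2 / (2·tan(33.15°)) = 40.2 / 1.30627 ≈ 30.7746 mm.
Long-edge AOV = 2·arctan(53.7 / (2 × 30.7746)) = 2·arctan(0.87247) ≈ 82.2076°.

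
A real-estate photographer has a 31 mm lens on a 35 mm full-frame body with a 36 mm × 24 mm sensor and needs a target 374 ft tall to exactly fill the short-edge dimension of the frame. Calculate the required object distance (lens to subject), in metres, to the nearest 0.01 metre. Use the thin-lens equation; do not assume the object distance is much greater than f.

147.27 m

W: 374 ft × 304.8 mm/ft = 113995.20 mm.
Magnification m = h/W = dᵢ/dₒ; combined with 1/f = 1/dₒ + 1/dᵢ this gives dₒ = f·(1 + W/h).
dₒ = 31 mm × (1 + 113995/24) = 31 × 4750.7998 ≈ 147274.795 mm = 147.275 m.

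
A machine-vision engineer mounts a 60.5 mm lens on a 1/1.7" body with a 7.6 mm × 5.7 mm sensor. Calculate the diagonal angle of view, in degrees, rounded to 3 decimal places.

Sensor diagonal = √(7.6² + 5.7²) = √90.2500 ≈ 9.5000 mm.
Angle of view α = 2·arctan(d/2f) with d = 9.5000 mm and f = 60.5 mm.
d/2f = 0.07851; arctan(0.07851) ≈ 4.4892°, so α ≈ 8.9784°.

8.978°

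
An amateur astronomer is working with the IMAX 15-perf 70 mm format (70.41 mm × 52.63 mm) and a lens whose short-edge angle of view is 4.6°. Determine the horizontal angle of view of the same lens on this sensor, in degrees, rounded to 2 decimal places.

6.15°

From the short-edge AOV: f = 52.63 / (2·tan(2.3°)) = 52.63 / 0.08033 ≈ 655.1863 mm.
Horizontal AOV = 2·arctan(70.41 / (2 × 655.1863)) = 2·arctan(0.05373) ≈ 6.1514°.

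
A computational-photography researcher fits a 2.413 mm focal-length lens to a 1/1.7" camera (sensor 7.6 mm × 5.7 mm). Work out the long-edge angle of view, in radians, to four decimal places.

Angle of view α = 2·arctan(w/2f) with w = 7.6 mm and f = 2.413 mm.
w/2f = 1.57480; arctan(1.57480) ≈ 1.0050 rad, so α ≈ 2.0101 rad.

2.0101 rad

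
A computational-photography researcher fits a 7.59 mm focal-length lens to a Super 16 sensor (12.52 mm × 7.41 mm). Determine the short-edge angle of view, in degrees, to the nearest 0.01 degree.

52.04°

Angle of view α = 2·arctan(h/2f) with h = 7.41 mm and f = 7.59 mm.
h/2f = 0.48814; arctan(0.48814) ≈ 26.0190°, so α ≈ 52.0379°.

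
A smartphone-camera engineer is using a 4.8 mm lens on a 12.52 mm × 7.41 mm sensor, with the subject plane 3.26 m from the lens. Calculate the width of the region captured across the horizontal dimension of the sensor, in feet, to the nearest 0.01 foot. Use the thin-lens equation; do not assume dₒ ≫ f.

dₒ: 3.26 m = 3260 mm.
Similar triangles through the lens centre give W/dₒ = w/dᵢ; with 1/f = 1/dₒ + 1/dᵢ this gives W = w·(dₒ − f)/f.
W = 12.52 mm × (3260 − 4.8) / 4.8 = 12.52 × 678.1667 ≈ 8490.647 mm = 8490.647/304.8 ft = 27.8565 ft.

27.86 ft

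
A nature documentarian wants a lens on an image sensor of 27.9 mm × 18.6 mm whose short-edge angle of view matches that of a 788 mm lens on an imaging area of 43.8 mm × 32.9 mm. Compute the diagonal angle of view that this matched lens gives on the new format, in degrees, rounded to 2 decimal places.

4.31°

Equal short-edge AOV ⇒ f₂ = f₁ · 18.6/32.9 = 788 × 0.56535 ≈ 445.4954 mm.
Sensor diagonal = √(27.9² + 18.6²) = √1124.3700 ≈ 33.5316 mm.
Diagonal AOV on the new format = 2·arctan(33.5316 / (2 × 445.4954)) = 2·arctan(0.03763) ≈ 4.3105°.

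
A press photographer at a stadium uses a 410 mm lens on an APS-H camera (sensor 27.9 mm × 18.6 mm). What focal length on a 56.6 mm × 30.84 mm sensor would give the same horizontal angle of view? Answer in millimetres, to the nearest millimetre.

832 mm

Equal angle of view means equal width/f ratio, so f₂ = f₁ · (width₂/width₁) = 410 × 56.6/27.9.
f₂ = 410 × 2.02867 ≈ 831.756 mm.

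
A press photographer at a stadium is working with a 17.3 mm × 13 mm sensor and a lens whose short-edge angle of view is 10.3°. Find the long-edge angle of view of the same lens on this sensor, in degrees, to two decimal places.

13.68°

From the short-edge AOV: f = 13 / (2·tan(5.15°)) = 13 / 0.18025 ≈ 72.1202 mm.
Long-edge AOV = 2·arctan(17.3 / (2 × 72.1202)) = 2·arctan(0.11994) ≈ 13.6786°.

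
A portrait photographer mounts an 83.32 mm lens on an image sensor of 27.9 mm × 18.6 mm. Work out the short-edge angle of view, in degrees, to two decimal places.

Angle of view α = 2·arctan(h/2f) with h = 18.6 mm and f = 83.32 mm.
h/2f = 0.11162; arctan(0.11162) ≈ 6.3689°, so α ≈ 12.7377°.

12.74°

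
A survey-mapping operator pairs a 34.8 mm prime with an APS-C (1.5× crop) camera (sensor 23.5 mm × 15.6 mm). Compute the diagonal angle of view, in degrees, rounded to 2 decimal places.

Sensor diagonal = √(23.5² + 15.6²) = √795.6100 ≈ 28.2066 mm.
Angle of view α = 2·arctan(d/2f) with d = 28.2066 mm and f = 34.8 mm.
d/2f = 0.40527; arctan(0.40527) ≈ 22.0611°, so α ≈ 44.1221°.

44.12°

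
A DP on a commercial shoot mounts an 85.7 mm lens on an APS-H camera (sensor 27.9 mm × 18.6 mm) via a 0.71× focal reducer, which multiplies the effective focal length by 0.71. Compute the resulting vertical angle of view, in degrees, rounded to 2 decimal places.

17.38°

Effective focal length f = 85.7 × 0.71 = 60.847 mm.
α = 2·arctan(18.6 / (2 × 60.847)) = 2·arctan(0.15284) ≈ 17.3799°.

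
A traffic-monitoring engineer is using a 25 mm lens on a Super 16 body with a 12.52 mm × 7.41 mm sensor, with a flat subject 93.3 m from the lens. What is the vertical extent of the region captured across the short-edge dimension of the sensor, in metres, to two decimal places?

dₒ: 93.3 m = 93300 mm.
Similar triangles through the lens centre give W/dₒ = h/dᵢ; with 1/f = 1/dₒ + 1/dᵢ this gives W = h·(dₒ − f)/f.
W = 7.41 mm × (93300 − 25) / 25 = 7.41 × 3731.0000 ≈ 27646.710 mm = 27.6467 m.

27.65 m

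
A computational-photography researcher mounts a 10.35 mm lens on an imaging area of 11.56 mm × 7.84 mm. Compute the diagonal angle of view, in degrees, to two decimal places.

Sensor diagonal = √(11.56² + 7.84²) = √195.0992 ≈ 13.9678 mm.
Angle of view α = 2·arctan(d/2f) with d = 13.9678 mm and f = 10.35 mm.
d/2f = 0.67477; arctan(0.67477) ≈ 34.0104°, so α ≈ 68.0208°.

68.02°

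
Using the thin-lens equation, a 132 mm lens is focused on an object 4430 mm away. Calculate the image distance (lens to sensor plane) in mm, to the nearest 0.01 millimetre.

136.05 mm

1/dᵢ = 1/f − 1/dₒ = 1/132 − 1/4430 = 0.0073500 mm⁻¹.
dᵢ = 1/0.0073500 ≈ 136.0540 mm.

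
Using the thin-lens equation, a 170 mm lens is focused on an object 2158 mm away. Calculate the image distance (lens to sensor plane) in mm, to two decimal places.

184.54 mm

1/dᵢ = 1/f − 1/dₒ = 1/170 − 1/2158 = 0.0054190 mm⁻¹.
dᵢ = 1/0.0054190 ≈ 184.5372 mm.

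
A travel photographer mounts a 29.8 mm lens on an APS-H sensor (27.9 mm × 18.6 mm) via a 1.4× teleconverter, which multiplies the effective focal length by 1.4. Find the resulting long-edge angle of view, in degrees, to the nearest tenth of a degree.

Effective focal length f = 29.8 × 1.4 = 41.72 mm.
α = 2·arctan(27.9 / (2 × 41.72)) = 2·arctan(0.33437) ≈ 36.9770°.

37.0°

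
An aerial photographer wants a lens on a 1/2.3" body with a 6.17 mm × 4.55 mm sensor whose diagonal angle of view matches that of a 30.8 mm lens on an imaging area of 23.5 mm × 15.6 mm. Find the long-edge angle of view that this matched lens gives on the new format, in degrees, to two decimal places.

Sensor diagonal = √(23.5² + 15.6²) = √795.6100 ≈ 28.2066 mm.
Sensor diagonal = √(6.17² + 4.55²) = √58.7714 ≈ 7.6663 mm.
Equal diagonal AOV ⇒ f₂ = f₁ · 7.6663/28.2066 = 30.8 × 0.27179 ≈ 8.3711 mm.
Long-edge AOV on the new format = 2·arctan(6.17 / (2 × 8.3711)) = 2·arctan(0.36853) ≈ 40.4606°.

40.46°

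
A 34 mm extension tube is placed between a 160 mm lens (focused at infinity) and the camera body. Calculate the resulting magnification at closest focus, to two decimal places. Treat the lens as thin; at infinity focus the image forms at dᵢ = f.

0.21×

The tube moves the image plane from f to f + e, so dᵢ = 160 + 34 = 194 mm. Focus is achieved when 1/f = 1/dₒ + 1/dᵢ, giving dₒ = 1/(1/f − 1/(f+e)).
Magnification m = dᵢ/dₒ = (f+e)·(1/f − 1/(f+e)) = e/f = 34/160 ≈ 0.2125.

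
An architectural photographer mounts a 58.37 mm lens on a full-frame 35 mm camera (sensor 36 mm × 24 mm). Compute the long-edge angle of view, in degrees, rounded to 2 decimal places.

34.28°

Angle of view α = 2·arctan(w/2f) with w = 36 mm and f = 58.37 mm.
w/2f = 0.30838; arctan(0.30838) ≈ 17.1386°, so α ≈ 34.2772°.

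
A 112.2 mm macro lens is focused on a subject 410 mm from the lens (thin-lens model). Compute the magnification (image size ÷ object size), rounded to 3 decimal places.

0.377×

Thin lens: 1/f = 1/dₒ + 1/dᵢ → 1/dᵢ = 1/112.2 − 1/410 = 0.0064736 mm⁻¹, so dᵢ ≈ 154.4728 mm.
Magnification m = dᵢ/dₒ = 154.4728/410 ≈ 0.37676.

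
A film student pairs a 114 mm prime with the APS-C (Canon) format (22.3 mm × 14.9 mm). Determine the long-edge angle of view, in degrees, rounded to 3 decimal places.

Angle of view α = 2·arctan(w/2f) with w = 22.3 mm and f = 114 mm.
w/2f = 0.09781; arctan(0.09781) ≈ 5.5862°, so α ≈ 11.1723°.

11.172°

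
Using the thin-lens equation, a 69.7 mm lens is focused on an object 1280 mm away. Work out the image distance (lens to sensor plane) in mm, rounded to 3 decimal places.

1/dᵢ = 1/f − 1/dₒ = 1/69.7 − 1/1280 = 0.0135660 mm⁻¹.
dᵢ = 1/0.0135660 ≈ 73.7140 mm.

73.714 mm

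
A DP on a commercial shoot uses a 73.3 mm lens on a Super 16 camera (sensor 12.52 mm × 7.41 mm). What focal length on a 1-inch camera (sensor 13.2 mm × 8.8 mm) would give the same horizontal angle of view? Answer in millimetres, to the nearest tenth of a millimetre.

Equal angle of view means equal width/f ratio, so f₂ = f₁ · (width₂/width₁) = 73.3 × 13.2/12.52.
f₂ = 73.3 × 1.05431 ≈ 77.281 mm.

77.3 mm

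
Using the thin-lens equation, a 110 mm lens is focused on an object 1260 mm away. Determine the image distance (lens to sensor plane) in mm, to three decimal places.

1/dᵢ = 1/f − 1/dₒ = 1/110 − 1/1260 = 0.0082973 mm⁻¹.
dᵢ = 1/0.0082973 ≈ 120.5217 mm.

120.522 mm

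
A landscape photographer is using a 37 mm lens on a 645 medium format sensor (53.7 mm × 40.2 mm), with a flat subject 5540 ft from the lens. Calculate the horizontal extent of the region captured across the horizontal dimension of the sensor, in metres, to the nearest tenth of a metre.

dₒ: 5540 ft × 304.8 mm/ft = 1688591.95 mm.
Similar triangles through the lens centre give W/dₒ = w/dᵢ; with 1/f = 1/dₒ + 1/dᵢ this gives W = w·(dₒ − f)/f.
W = 53.7 mm × (1.68859e+06 − 37) / 37 = 53.7 × 45636.6202 ≈ 2450686.503 mm = 2450.69 m.

2450.7 m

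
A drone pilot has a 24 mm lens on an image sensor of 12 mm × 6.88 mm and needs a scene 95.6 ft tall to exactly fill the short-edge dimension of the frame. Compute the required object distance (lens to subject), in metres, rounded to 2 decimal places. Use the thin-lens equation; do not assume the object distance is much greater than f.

101.67 m

W: 95.6 ft × 304.8 mm/ft = 29138.88 mm.
Magnification m = h/W = dᵢ/dₒ; combined with 1/f = 1/dₒ + 1/dᵢ this gives dₒ = f·(1 + W/h).
dₒ = 24 mm × (1 + 29138.9/6.88) = 24 × 4236.3022 ≈ 101671.253 mm = 101.671 m.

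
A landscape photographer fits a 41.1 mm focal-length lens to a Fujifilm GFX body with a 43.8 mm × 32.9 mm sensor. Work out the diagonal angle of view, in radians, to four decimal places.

Sensor diagonal = √(43.8² + 32.9²) = √3000.8500 ≈ 54.7800 mm.
Angle of view α = 2·arctan(d/2f) with d = 54.7800 mm and f = 41.1 mm.
d/2f = 0.66642; arctan(0.66642) ≈ 0.5878 rad, so α ≈ 1.1757 rad.

1.1757 rad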